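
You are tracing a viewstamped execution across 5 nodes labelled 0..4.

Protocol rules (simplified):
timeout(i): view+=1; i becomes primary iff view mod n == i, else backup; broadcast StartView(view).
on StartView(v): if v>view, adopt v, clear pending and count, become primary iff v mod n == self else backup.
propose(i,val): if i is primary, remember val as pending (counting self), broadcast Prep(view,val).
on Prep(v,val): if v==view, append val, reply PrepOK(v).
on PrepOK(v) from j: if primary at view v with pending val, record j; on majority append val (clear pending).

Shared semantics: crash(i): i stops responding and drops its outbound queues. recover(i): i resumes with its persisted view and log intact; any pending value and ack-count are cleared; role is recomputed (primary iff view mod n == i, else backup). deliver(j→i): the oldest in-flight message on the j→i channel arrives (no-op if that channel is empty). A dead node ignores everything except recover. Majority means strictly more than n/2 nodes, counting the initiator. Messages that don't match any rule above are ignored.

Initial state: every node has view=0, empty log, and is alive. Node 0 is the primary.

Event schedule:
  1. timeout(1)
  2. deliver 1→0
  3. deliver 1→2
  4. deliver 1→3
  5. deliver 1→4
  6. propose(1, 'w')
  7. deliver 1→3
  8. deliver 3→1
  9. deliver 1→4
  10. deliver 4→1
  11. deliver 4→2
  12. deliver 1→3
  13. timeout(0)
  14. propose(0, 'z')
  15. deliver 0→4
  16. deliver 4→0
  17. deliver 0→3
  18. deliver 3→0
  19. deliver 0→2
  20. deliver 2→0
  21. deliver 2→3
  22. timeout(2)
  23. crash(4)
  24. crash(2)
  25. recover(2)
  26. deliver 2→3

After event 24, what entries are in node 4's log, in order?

w

[1] timeout(1) → N1(prim v1 [-])
[2] deliver 1→0 → N0(back v1 [-])
[3] deliver 1→2 → N2(back v1 [-])
[4] deliver 1→3 → N3(back v1 [-])
[5] deliver 1→4 → N4(back v1 [-])
[6] propose(1,'w') → ∅
[7] deliver 1→3 → N3(back v1 [w])
[8] deliver 3→1 → ∅
[9] deliver 1→4 → N4(back v1 [w])
[10] deliver 4→1 → N1(prim v1 [w])
[11] deliver 4→2 → ∅
[12] deliver 1→3 → ∅
[13] timeout(0) → N0(back v2 [-])
[14] propose(0,'z') → ∅
[15] deliver 0→4 → N4(back v2 [w])
[16] deliver 4→0 → ∅
[17] deliver 0→3 → N3(back v2 [w])
[18] deliver 3→0 → ∅
[19] deliver 0→2 → N2(prim v2 [-])
[20] deliver 2→0 → ∅
[21] deliver 2→3 → ∅
[22] timeout(2) → N2(back v3 [-])
[23] crash(4) → N4(✗back v2 [w])
[24] crash(2) → N2(✗back v3 [-])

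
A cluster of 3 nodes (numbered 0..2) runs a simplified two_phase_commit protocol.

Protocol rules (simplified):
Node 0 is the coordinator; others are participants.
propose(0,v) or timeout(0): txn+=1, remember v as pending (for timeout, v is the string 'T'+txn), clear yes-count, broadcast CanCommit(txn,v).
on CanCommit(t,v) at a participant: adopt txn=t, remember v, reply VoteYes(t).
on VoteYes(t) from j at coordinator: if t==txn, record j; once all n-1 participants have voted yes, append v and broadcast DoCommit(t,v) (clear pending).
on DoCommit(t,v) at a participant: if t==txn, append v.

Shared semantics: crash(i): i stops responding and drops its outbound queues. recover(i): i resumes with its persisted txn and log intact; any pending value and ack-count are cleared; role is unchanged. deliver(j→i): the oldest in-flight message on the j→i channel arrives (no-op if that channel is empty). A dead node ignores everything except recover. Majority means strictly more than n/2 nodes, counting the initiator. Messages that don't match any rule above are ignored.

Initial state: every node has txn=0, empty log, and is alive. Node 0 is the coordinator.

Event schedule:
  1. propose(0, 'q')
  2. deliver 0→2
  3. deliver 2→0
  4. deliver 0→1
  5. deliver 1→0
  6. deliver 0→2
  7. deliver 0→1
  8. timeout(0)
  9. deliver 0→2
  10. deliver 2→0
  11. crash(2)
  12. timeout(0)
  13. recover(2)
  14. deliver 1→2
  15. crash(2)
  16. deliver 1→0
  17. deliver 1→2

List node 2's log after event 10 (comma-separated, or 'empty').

q

step 1 propose(0,'q'): 0={coor,t=1,log=-}
step 2 deliver 0→2: 2={part,t=1,log=-}
step 3 deliver 2→0: —
step 4 deliver 0→1: 1={part,t=1,log=-}
step 5 deliver 1→0: 0={coor,t=1,log=q}
step 6 deliver 0→2: 2={part,t=1,log=q}
step 7 deliver 0→1: 1={part,t=1,log=q}
step 8 timeout(0): 0={coor,t=2,log=q}
step 9 deliver 0→2: 2={part,t=2,log=q}
step 10 deliver 2→0: —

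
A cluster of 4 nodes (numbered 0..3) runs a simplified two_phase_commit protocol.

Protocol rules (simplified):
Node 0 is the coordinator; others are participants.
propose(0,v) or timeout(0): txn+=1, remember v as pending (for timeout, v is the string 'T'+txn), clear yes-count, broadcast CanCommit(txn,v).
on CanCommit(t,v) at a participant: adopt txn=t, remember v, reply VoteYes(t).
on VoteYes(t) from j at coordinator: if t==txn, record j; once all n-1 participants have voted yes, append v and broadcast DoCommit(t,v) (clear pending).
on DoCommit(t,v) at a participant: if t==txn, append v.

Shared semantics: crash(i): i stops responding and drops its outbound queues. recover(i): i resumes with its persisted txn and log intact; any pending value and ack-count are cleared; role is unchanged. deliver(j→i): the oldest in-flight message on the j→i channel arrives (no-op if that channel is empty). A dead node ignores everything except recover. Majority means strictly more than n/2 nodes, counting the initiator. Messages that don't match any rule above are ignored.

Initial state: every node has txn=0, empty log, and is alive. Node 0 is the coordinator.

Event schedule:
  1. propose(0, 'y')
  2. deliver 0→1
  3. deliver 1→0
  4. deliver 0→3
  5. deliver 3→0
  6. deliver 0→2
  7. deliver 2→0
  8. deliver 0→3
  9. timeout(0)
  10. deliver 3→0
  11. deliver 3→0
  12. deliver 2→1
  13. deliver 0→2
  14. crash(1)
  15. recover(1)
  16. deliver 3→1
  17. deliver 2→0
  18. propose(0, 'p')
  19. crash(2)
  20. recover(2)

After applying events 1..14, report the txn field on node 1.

step 1 propose(0,'y'): 0={coor,t=1,log=-}
step 2 deliver 0→1: 1={part,t=1,log=-}
step 3 deliver 1→0: —
step 4 deliver 0→3: 3={part,t=1,log=-}
step 5 deliver 3→0: —
step 6 deliver 0→2: 2={part,t=1,log=-}
step 7 deliver 2→0: 0={coor,t=1,log=y}
step 8 deliver 0→3: 3={part,t=1,log=y}
step 9 timeout(0): 0={coor,t=2,log=y}
step 10 deliver 3→0: —
step 11 deliver 3→0: —
step 12 deliver 2→1: —
step 13 deliver 0→2: 2={part,t=1,log=y}
step 14 crash(1): 1={✗part,t=1,log=-}

1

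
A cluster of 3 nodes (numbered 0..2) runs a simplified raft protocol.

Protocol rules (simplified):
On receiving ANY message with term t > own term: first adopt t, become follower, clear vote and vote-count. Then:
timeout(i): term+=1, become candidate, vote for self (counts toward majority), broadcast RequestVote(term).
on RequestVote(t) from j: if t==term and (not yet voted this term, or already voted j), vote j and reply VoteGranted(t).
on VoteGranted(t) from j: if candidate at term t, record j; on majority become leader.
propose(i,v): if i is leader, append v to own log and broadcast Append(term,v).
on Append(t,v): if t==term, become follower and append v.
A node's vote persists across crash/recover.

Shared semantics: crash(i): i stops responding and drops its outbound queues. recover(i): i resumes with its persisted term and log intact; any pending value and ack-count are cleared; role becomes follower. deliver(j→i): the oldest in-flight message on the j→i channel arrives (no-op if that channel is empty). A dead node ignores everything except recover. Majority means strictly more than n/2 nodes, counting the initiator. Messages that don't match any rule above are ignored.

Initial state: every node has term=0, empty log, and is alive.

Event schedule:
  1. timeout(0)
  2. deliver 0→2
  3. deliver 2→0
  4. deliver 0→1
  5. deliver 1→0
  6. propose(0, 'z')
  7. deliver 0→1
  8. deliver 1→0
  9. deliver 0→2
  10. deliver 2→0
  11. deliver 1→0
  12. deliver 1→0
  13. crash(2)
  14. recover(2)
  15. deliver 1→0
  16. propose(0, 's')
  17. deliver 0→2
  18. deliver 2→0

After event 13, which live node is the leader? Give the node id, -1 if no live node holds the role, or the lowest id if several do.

e1 timeout(0): 0[cand,t=1,-]
e2 deliver 0→2: 2[foll,t=1,-]
e3 deliver 2→0: 0[lead,t=1,-]
e4 deliver 0→1: 1[foll,t=1,-]
e5 deliver 1→0: ·
e6 propose(0,'z'): 0[lead,t=1,z]
e7 deliver 0→1: 1[foll,t=1,z]
e8 deliver 1→0: ·
e9 deliver 0→2: 2[foll,t=1,z]
e10 deliver 2→0: ·
e11 deliver 1→0: ·
e12 deliver 1→0: ·
e13 crash(2): 2[✗foll,t=1,z]

0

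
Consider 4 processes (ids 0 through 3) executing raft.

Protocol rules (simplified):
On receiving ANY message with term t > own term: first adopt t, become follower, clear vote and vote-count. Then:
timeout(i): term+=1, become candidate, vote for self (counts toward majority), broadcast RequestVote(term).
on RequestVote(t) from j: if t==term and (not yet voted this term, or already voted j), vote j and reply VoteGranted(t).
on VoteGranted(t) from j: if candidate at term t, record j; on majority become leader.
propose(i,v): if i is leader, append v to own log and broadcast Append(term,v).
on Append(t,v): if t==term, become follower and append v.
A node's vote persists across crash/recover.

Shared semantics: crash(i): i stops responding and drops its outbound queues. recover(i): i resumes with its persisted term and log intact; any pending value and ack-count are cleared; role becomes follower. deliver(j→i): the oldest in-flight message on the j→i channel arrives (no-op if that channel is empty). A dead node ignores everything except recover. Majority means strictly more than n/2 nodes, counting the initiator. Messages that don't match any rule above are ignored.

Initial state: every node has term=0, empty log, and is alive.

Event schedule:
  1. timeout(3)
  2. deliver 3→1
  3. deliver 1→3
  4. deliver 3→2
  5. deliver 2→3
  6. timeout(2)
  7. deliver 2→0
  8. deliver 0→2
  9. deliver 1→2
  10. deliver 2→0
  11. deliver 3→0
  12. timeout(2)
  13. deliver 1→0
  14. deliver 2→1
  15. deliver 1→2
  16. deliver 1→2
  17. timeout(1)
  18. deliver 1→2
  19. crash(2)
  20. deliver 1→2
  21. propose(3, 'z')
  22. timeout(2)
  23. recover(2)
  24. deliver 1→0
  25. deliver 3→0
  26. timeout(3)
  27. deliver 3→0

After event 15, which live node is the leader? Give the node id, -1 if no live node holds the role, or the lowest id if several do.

3

1. timeout(3):  <3:cand t1 ->
2. deliver 3→1:  <1:foll t1 ->
3. deliver 1→3:  nop
4. deliver 3→2:  <2:foll t1 ->
5. deliver 2→3:  <3:lead t1 ->
6. timeout(2):  <2:cand t2 ->
7. deliver 2→0:  <0:foll t2 ->
8. deliver 0→2:  nop
9. deliver 1→2:  nop
10. deliver 2→0:  nop
11. deliver 3→0:  nop
12. timeout(2):  <2:cand t3 ->
13. deliver 1→0:  nop
14. deliver 2→1:  <1:foll t2 ->
15. deliver 1→2:  nop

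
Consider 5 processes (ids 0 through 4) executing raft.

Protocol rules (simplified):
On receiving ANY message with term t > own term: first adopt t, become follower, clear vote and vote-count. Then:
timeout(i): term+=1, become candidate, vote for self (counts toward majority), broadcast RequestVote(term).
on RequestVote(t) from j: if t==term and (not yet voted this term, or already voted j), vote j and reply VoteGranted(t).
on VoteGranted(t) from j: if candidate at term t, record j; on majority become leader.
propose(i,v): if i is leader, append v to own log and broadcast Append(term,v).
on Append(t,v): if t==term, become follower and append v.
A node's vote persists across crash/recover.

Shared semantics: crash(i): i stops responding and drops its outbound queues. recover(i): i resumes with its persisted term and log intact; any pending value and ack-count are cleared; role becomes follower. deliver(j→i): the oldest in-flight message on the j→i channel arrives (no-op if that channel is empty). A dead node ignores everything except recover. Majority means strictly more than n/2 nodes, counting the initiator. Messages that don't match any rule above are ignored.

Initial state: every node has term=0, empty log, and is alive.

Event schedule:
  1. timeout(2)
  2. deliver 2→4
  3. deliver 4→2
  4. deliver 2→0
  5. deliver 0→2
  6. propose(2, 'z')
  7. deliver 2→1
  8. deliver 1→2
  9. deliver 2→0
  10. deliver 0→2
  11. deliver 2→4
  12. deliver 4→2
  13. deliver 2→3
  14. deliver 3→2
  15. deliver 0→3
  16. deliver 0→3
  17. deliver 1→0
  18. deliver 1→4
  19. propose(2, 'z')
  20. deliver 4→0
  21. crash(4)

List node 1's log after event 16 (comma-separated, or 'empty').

empty

1. timeout(2):  <2:cand t1 ->
2. deliver 2→4:  <4:foll t1 ->
3. deliver 4→2:  nop
4. deliver 2→0:  <0:foll t1 ->
5. deliver 0→2:  <2:lead t1 ->
6. propose(2,'z'):  <2:lead t1 z>
7. deliver 2→1:  <1:foll t1 ->
8. deliver 1→2:  nop
9. deliver 2→0:  <0:foll t1 z>
10. deliver 0→2:  nop
11. deliver 2→4:  <4:foll t1 z>
12. deliver 4→2:  nop
13. deliver 2→3:  <3:foll t1 ->
14. deliver 3→2:  nop
15. deliver 0→3:  nop
16. deliver 0→3:  nop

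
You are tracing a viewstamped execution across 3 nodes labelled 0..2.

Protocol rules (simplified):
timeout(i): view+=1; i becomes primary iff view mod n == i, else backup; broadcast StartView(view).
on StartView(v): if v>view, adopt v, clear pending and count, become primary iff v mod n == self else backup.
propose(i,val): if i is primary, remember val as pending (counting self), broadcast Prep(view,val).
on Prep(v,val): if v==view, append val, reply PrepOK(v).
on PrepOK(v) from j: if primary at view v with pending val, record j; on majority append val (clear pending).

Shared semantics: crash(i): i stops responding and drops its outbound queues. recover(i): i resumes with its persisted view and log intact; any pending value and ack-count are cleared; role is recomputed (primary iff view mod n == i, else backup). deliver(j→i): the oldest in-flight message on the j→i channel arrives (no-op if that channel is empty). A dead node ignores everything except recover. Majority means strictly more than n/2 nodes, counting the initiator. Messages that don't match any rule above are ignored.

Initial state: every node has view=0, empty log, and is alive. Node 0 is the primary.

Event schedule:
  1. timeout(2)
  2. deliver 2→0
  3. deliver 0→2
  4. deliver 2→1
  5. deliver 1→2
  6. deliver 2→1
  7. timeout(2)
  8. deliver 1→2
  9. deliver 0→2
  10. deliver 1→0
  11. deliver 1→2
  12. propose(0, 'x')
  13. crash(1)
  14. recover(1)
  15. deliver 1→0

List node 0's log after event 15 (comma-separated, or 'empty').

empty

after 1 — timeout(2): n2:back/v1/[-]
after 2 — deliver 2→0: n0:back/v1/[-]
after 3 — deliver 0→2: ·
after 4 — deliver 2→1: n1:prim/v1/[-]
after 5 — deliver 1→2: ·
after 6 — deliver 2→1: ·
after 7 — timeout(2): n2:prim/v2/[-]
after 8 — deliver 1→2: ·
after 9 — deliver 0→2: ·
after 10 — deliver 1→0: ·
after 11 — deliver 1→2: ·
after 12 — propose(0,'x'): ·
after 13 — crash(1): n1:✗prim/v1/[-]
after 14 — recover(1): n1:prim/v1/[-]
after 15 — deliver 1→0: ·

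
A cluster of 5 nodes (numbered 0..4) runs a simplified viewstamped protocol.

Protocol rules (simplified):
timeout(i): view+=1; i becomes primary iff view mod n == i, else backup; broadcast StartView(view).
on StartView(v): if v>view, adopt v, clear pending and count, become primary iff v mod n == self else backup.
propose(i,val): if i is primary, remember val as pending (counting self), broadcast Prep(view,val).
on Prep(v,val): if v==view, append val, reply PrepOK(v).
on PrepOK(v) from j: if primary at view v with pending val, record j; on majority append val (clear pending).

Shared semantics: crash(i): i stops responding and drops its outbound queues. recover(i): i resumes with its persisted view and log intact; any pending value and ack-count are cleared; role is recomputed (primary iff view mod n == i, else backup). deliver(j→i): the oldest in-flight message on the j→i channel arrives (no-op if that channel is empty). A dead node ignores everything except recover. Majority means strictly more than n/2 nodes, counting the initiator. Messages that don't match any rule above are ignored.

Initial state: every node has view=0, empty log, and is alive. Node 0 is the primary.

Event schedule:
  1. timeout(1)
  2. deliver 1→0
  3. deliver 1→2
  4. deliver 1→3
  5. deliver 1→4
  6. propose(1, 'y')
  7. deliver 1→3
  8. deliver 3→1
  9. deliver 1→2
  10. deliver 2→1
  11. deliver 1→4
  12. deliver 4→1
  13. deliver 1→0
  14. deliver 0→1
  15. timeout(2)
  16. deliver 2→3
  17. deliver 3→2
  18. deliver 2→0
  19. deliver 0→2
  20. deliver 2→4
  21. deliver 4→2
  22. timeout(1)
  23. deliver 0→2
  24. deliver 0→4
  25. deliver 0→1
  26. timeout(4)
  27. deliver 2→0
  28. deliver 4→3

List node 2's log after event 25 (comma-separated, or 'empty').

y

[1] timeout(1) → N1(prim v1 [-])
[2] deliver 1→0 → N0(back v1 [-])
[3] deliver 1→2 → N2(back v1 [-])
[4] deliver 1→3 → N3(back v1 [-])
[5] deliver 1→4 → N4(back v1 [-])
[6] propose(1,'y') → ∅
[7] deliver 1→3 → N3(back v1 [y])
[8] deliver 3→1 → ∅
[9] deliver 1→2 → N2(back v1 [y])
[10] deliver 2→1 → N1(prim v1 [y])
[11] deliver 1→4 → N4(back v1 [y])
[12] deliver 4→1 → ∅
[13] deliver 1→0 → N0(back v1 [y])
[14] deliver 0→1 → ∅
[15] timeout(2) → N2(prim v2 [y])
[16] deliver 2→3 → N3(back v2 [y])
[17] deliver 3→2 → ∅
[18] deliver 2→0 → N0(back v2 [y])
[19] deliver 0→2 → ∅
[20] deliver 2→4 → N4(back v2 [y])
[21] deliver 4→2 → ∅
[22] timeout(1) → N1(back v2 [y])
[23] deliver 0→2 → ∅
[24] deliver 0→4 → ∅
[25] deliver 0→1 → ∅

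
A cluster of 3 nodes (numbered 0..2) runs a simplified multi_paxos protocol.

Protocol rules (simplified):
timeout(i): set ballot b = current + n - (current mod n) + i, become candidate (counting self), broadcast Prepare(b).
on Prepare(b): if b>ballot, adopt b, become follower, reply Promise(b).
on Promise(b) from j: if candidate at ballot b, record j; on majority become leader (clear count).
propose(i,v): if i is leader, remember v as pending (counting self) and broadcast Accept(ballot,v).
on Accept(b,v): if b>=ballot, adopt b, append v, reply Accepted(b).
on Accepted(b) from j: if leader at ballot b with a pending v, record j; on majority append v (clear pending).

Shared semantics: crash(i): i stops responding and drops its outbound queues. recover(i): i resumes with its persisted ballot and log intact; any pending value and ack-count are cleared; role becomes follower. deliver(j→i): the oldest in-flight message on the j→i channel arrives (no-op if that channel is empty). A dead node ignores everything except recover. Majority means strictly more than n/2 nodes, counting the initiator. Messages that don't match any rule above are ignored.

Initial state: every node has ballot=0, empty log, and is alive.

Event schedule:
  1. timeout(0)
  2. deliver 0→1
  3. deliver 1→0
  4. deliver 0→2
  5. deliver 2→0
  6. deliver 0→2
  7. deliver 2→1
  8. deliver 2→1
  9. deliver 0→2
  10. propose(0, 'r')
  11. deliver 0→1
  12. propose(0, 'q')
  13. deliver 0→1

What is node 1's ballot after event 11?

1. timeout(0):  <0:cand b3 ->
2. deliver 0→1:  <1:foll b3 ->
3. deliver 1→0:  <0:lead b3 ->
4. deliver 0→2:  <2:foll b3 ->
5. deliver 2→0:  nop
6. deliver 0→2:  nop
7. deliver 2→1:  nop
8. deliver 2→1:  nop
9. deliver 0→2:  nop
10. propose(0,'r'):  nop
11. deliver 0→1:  <1:foll b3 r>

3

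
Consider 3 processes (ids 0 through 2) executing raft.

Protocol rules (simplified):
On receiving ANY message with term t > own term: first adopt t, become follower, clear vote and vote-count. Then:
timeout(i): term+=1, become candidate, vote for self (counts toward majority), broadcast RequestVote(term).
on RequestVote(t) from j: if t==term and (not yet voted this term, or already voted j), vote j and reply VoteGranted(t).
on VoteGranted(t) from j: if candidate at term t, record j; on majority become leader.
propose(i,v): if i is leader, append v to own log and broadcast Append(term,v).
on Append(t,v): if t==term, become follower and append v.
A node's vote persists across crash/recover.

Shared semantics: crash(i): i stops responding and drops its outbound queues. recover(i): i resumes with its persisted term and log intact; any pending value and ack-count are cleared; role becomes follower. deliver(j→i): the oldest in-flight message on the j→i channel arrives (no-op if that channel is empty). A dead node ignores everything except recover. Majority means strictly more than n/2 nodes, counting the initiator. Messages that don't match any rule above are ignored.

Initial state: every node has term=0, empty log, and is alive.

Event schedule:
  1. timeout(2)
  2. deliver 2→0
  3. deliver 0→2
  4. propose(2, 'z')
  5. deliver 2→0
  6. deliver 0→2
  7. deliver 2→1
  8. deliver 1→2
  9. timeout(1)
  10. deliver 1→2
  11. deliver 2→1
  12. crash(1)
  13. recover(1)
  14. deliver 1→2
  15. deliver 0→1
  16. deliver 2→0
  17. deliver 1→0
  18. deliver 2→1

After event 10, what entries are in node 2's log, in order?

z

after 1 — timeout(2): n2:cand/t1/[-]
after 2 — deliver 2→0: n0:foll/t1/[-]
after 3 — deliver 0→2: n2:lead/t1/[-]
after 4 — propose(2,'z'): n2:lead/t1/[z]
after 5 — deliver 2→0: n0:foll/t1/[z]
after 6 — deliver 0→2: ·
after 7 — deliver 2→1: n1:foll/t1/[-]
after 8 — deliver 1→2: ·
after 9 — timeout(1): n1:cand/t2/[-]
after 10 — deliver 1→2: n2:foll/t2/[z]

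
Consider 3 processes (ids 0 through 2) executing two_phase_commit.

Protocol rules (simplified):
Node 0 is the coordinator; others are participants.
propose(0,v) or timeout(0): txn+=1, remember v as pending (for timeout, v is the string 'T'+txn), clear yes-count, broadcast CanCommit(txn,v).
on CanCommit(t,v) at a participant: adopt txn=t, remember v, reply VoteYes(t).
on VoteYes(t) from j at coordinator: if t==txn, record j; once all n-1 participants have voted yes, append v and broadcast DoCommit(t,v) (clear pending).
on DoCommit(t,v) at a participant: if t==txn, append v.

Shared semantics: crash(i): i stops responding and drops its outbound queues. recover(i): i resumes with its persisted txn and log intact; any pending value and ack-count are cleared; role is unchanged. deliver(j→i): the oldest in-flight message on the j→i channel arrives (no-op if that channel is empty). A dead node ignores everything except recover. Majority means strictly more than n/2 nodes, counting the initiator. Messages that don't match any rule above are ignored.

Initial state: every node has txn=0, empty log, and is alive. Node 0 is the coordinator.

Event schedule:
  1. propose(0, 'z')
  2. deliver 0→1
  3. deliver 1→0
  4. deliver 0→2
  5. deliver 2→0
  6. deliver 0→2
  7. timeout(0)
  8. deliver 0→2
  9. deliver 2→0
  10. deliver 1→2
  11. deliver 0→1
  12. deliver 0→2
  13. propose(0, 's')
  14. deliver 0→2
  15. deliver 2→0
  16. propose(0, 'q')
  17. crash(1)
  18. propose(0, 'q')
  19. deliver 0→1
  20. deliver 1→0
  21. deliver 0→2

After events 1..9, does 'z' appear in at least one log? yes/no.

yes

e1 propose(0,'z'): 0[coor,t=1,-]
e2 deliver 0→1: 1[part,t=1,-]
e3 deliver 1→0: ·
e4 deliver 0→2: 2[part,t=1,-]
e5 deliver 2→0: 0[coor,t=1,z]
e6 deliver 0→2: 2[part,t=1,z]
e7 timeout(0): 0[coor,t=2,z]
e8 deliver 0→2: 2[part,t=2,z]
e9 deliver 2→0: ·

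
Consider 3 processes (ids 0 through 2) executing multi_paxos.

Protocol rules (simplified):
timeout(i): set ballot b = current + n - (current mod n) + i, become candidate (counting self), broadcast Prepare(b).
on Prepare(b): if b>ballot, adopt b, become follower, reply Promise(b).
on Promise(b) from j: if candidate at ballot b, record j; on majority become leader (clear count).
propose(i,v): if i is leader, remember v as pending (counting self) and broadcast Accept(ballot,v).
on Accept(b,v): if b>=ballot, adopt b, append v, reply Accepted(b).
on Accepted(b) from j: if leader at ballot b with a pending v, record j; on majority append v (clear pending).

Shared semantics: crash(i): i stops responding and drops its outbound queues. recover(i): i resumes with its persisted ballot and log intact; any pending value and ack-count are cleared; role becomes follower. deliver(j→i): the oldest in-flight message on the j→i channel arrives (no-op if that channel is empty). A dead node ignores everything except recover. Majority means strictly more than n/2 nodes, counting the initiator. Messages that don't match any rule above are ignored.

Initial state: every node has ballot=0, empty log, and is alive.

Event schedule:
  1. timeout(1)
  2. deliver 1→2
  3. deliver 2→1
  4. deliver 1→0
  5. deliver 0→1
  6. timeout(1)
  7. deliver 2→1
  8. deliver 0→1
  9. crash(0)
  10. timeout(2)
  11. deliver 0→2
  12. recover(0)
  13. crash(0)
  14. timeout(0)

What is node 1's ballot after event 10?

e1 timeout(1): 1[cand,b=4,-]
e2 deliver 1→2: 2[foll,b=4,-]
e3 deliver 2→1: 1[lead,b=4,-]
e4 deliver 1→0: 0[foll,b=4,-]
e5 deliver 0→1: ·
e6 timeout(1): 1[cand,b=7,-]
e7 deliver 2→1: ·
e8 deliver 0→1: ·
e9 crash(0): 0[✗foll,b=4,-]
e10 timeout(2): 2[cand,b=8,-]

7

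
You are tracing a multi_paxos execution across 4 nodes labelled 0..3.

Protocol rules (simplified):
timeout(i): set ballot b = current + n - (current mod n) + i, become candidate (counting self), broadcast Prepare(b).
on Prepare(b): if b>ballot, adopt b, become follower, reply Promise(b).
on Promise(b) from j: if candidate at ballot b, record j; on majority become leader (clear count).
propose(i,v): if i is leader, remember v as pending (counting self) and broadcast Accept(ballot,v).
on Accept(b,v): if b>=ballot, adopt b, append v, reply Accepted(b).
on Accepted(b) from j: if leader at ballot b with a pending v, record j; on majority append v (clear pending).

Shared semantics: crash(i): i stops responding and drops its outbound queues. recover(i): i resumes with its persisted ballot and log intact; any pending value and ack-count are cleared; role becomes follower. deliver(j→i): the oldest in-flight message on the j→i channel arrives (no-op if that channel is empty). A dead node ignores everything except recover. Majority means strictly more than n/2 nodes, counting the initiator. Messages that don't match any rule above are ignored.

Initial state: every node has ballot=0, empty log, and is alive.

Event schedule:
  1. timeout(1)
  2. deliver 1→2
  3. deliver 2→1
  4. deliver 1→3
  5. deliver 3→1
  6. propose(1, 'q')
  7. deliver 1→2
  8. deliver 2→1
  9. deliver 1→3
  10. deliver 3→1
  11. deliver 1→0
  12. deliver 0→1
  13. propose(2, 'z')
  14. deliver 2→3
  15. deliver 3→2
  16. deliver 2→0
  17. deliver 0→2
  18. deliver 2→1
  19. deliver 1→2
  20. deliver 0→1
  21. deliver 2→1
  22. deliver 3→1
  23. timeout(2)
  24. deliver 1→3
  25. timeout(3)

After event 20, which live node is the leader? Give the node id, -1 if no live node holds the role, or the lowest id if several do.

1

[1] timeout(1) → N1(cand b5 [-])
[2] deliver 1→2 → N2(foll b5 [-])
[3] deliver 2→1 → ∅
[4] deliver 1→3 → N3(foll b5 [-])
[5] deliver 3→1 → N1(lead b5 [-])
[6] propose(1,'q') → ∅
[7] deliver 1→2 → N2(foll b5 [q])
[8] deliver 2→1 → ∅
[9] deliver 1→3 → N3(foll b5 [q])
[10] deliver 3→1 → N1(lead b5 [q])
[11] deliver 1→0 → N0(foll b5 [-])
[12] deliver 0→1 → ∅
[13] propose(2,'z') → ∅
[14] deliver 2→3 → ∅
[15] deliver 3→2 → ∅
[16] deliver 2→0 → ∅
[17] deliver 0→2 → ∅
[18] deliver 2→1 → ∅
[19] deliver 1→2 → ∅
[20] deliver 0→1 → ∅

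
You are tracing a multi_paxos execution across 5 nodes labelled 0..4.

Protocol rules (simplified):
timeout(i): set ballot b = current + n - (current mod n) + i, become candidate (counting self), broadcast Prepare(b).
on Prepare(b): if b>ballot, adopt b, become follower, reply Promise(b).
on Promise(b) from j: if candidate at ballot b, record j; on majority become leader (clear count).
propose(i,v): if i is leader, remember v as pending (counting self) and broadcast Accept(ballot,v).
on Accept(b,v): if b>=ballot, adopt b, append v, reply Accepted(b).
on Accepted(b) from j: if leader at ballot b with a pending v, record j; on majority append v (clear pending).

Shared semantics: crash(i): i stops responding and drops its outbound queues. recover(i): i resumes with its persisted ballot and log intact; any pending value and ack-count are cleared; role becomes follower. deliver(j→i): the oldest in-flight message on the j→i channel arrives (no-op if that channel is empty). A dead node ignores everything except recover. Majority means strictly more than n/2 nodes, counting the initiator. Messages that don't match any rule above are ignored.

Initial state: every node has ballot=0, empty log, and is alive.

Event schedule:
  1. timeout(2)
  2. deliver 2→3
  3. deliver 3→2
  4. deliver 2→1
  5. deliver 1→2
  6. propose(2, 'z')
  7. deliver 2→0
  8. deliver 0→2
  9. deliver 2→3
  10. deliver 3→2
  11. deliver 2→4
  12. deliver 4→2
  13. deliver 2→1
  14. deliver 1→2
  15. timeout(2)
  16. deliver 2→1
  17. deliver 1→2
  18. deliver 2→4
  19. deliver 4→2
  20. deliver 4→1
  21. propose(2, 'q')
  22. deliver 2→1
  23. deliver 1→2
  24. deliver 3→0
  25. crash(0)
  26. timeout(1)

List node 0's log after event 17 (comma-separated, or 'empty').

empty

[1] timeout(2) → N2(cand b7 [-])
[2] deliver 2→3 → N3(foll b7 [-])
[3] deliver 3→2 → ∅
[4] deliver 2→1 → N1(foll b7 [-])
[5] deliver 1→2 → N2(lead b7 [-])
[6] propose(2,'z') → ∅
[7] deliver 2→0 → N0(foll b7 [-])
[8] deliver 0→2 → ∅
[9] deliver 2→3 → N3(foll b7 [z])
[10] deliver 3→2 → ∅
[11] deliver 2→4 → N4(foll b7 [-])
[12] deliver 4→2 → ∅
[13] deliver 2→1 → N1(foll b7 [z])
[14] deliver 1→2 → N2(lead b7 [z])
[15] timeout(2) → N2(cand b12 [z])
[16] deliver 2→1 → N1(foll b12 [z])
[17] deliver 1→2 → ∅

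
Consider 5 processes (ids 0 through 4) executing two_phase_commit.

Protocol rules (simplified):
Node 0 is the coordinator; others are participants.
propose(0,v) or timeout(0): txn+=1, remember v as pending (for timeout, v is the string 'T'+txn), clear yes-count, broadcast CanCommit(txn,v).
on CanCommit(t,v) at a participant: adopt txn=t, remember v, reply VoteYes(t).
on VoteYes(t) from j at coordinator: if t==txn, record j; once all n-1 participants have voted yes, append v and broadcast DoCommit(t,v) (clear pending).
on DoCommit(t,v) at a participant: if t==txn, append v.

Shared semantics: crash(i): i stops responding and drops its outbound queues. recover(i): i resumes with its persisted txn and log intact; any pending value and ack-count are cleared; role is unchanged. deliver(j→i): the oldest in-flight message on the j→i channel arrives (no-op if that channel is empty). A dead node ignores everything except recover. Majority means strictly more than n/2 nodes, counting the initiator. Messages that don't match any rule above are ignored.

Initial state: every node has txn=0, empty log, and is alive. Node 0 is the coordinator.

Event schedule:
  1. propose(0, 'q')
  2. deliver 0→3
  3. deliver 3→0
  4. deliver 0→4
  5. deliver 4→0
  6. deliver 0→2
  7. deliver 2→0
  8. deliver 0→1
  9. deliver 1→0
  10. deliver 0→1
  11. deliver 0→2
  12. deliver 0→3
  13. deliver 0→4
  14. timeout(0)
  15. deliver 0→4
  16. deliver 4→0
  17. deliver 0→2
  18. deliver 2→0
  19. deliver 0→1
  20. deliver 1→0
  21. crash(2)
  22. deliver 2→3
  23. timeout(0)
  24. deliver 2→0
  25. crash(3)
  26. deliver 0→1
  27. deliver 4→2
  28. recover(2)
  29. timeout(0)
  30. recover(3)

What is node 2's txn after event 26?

e1 propose(0,'q'): 0[coor,t=1,-]
e2 deliver 0→3: 3[part,t=1,-]
e3 deliver 3→0: ·
e4 deliver 0→4: 4[part,t=1,-]
e5 deliver 4→0: ·
e6 deliver 0→2: 2[part,t=1,-]
e7 deliver 2→0: ·
e8 deliver 0→1: 1[part,t=1,-]
e9 deliver 1→0: 0[coor,t=1,q]
e10 deliver 0→1: 1[part,t=1,q]
e11 deliver 0→2: 2[part,t=1,q]
e12 deliver 0→3: 3[part,t=1,q]
e13 deliver 0→4: 4[part,t=1,q]
e14 timeout(0): 0[coor,t=2,q]
e15 deliver 0→4: 4[part,t=2,q]
e16 deliver 4→0: ·
e17 deliver 0→2: 2[part,t=2,q]
e18 deliver 2→0: ·
e19 deliver 0→1: 1[part,t=2,q]
e20 deliver 1→0: ·
e21 crash(2): 2[✗part,t=2,q]
e22 deliver 2→3: ·
e23 timeout(0): 0[coor,t=3,q]
e24 deliver 2→0: ·
e25 crash(3): 3[✗part,t=1,q]
e26 deliver 0→1: 1[part,t=3,q]

2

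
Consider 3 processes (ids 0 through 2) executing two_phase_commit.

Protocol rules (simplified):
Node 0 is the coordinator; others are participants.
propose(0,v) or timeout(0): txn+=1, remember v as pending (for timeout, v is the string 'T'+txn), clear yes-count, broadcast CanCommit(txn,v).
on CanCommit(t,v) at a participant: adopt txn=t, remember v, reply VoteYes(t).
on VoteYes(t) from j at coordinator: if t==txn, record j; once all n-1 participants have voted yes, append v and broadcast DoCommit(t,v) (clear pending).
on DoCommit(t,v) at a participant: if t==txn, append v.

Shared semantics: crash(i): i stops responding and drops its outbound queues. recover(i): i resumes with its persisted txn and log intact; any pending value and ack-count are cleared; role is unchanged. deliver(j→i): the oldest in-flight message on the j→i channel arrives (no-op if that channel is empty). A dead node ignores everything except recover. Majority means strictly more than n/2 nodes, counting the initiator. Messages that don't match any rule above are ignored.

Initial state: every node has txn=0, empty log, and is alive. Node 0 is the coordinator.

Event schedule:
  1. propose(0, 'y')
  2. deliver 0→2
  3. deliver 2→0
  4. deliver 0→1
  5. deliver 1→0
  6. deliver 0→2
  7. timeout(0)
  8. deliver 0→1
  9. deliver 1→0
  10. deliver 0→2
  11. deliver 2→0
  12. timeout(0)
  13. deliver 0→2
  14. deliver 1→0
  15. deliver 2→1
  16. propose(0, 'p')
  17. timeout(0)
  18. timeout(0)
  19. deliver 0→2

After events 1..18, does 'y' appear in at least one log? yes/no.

step 1 propose(0,'y'): 0={coor,t=1,log=-}
step 2 deliver 0→2: 2={part,t=1,log=-}
step 3 deliver 2→0: —
step 4 deliver 0→1: 1={part,t=1,log=-}
step 5 deliver 1→0: 0={coor,t=1,log=y}
step 6 deliver 0→2: 2={part,t=1,log=y}
step 7 timeout(0): 0={coor,t=2,log=y}
step 8 deliver 0→1: 1={part,t=1,log=y}
step 9 deliver 1→0: —
step 10 deliver 0→2: 2={part,t=2,log=y}
step 11 deliver 2→0: —
step 12 timeout(0): 0={coor,t=3,log=y}
step 13 deliver 0→2: 2={part,t=3,log=y}
step 14 deliver 1→0: —
step 15 deliver 2→1: —
step 16 propose(0,'p'): 0={coor,t=4,log=y}
step 17 timeout(0): 0={coor,t=5,log=y}
step 18 timeout(0): 0={coor,t=6,log=y}

yes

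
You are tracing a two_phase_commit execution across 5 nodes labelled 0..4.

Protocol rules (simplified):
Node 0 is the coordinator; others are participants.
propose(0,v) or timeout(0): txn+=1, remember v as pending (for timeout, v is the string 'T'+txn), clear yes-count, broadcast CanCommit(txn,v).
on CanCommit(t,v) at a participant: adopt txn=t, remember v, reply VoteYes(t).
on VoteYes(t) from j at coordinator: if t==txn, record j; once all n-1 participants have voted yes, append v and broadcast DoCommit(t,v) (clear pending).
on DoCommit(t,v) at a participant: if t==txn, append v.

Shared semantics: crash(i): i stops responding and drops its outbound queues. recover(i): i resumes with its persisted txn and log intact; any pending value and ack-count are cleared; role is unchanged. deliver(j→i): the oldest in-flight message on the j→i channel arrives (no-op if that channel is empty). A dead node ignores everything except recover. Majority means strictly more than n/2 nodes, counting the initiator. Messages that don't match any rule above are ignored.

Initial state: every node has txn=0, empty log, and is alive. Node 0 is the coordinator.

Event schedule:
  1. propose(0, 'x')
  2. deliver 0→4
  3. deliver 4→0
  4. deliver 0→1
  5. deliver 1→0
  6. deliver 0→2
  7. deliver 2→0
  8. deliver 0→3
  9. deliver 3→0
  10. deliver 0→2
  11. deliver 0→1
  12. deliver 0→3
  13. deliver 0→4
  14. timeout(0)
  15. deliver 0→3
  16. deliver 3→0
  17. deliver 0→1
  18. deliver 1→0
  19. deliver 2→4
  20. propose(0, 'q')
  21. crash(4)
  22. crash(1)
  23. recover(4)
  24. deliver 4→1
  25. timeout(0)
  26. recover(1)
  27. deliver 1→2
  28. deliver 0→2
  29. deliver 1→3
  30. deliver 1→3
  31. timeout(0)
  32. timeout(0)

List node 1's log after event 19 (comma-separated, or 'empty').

step 1 propose(0,'x'): 0={coor,t=1,log=-}
step 2 deliver 0→4: 4={part,t=1,log=-}
step 3 deliver 4→0: —
step 4 deliver 0→1: 1={part,t=1,log=-}
step 5 deliver 1→0: —
step 6 deliver 0→2: 2={part,t=1,log=-}
step 7 deliver 2→0: —
step 8 deliver 0→3: 3={part,t=1,log=-}
step 9 deliver 3→0: 0={coor,t=1,log=x}
step 10 deliver 0→2: 2={part,t=1,log=x}
step 11 deliver 0→1: 1={part,t=1,log=x}
step 12 deliver 0→3: 3={part,t=1,log=x}
step 13 deliver 0→4: 4={part,t=1,log=x}
step 14 timeout(0): 0={coor,t=2,log=x}
step 15 deliver 0→3: 3={part,t=2,log=x}
step 16 deliver 3→0: —
step 17 deliver 0→1: 1={part,t=2,log=x}
step 18 deliver 1→0: —
step 19 deliver 2→4: —

x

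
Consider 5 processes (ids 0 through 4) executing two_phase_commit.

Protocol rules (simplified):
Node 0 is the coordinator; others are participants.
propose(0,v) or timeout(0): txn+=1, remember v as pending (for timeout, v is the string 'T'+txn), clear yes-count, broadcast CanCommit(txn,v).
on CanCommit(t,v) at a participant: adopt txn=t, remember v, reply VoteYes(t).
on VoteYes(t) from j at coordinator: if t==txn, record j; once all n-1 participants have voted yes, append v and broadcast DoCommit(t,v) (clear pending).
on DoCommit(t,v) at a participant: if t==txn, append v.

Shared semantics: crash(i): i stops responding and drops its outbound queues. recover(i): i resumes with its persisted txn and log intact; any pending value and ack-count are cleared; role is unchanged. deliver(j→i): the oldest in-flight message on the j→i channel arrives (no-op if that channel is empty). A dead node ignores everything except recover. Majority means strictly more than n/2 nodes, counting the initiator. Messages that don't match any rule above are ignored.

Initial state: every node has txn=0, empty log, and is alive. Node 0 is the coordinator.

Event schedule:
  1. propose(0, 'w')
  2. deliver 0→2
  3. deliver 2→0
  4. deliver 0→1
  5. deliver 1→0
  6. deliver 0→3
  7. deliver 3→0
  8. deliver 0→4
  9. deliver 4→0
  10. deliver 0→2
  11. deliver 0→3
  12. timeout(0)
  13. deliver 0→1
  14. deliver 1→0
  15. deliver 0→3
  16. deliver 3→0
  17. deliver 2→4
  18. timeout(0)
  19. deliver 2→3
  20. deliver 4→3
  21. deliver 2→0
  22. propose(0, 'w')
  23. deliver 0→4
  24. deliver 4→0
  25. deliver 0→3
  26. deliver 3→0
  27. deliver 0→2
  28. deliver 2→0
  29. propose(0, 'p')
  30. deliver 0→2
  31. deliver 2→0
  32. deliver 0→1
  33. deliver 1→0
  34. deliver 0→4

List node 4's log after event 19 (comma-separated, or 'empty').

empty

1. propose(0,'w'):  <0:coor t1 ->
2. deliver 0→2:  <2:part t1 ->
3. deliver 2→0:  nop
4. deliver 0→1:  <1:part t1 ->
5. deliver 1→0:  nop
6. deliver 0→3:  <3:part t1 ->
7. deliver 3→0:  nop
8. deliver 0→4:  <4:part t1 ->
9. deliver 4→0:  <0:coor t1 w>
10. deliver 0→2:  <2:part t1 w>
11. deliver 0→3:  <3:part t1 w>
12. timeout(0):  <0:coor t2 w>
13. deliver 0→1:  <1:part t1 w>
14. deliver 1→0:  nop
15. deliver 0→3:  <3:part t2 w>
16. deliver 3→0:  nop
17. deliver 2→4:  nop
18. timeout(0):  <0:coor t3 w>
19. deliver 2→3:  nop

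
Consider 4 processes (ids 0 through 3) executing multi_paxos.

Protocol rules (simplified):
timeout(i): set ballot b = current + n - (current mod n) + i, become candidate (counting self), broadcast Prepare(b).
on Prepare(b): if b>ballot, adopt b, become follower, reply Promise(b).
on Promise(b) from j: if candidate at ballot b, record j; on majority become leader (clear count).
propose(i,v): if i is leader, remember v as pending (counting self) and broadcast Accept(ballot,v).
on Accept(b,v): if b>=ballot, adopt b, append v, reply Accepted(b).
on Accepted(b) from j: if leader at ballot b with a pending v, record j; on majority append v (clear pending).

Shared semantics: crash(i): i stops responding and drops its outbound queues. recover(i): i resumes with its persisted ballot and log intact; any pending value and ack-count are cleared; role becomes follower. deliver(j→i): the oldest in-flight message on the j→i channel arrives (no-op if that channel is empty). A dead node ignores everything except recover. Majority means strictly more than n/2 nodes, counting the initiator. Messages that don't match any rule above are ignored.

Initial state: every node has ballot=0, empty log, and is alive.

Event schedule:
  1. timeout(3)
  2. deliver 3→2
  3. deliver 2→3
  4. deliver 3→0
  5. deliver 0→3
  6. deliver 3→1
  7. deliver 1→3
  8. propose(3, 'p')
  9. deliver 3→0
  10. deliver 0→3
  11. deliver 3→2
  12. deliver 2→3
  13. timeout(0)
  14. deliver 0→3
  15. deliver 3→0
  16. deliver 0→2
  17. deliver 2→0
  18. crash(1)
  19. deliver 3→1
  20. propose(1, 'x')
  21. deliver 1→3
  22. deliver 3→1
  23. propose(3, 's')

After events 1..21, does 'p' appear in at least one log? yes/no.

[1] timeout(3) → N3(cand b7 [-])
[2] deliver 3→2 → N2(foll b7 [-])
[3] deliver 2→3 → ∅
[4] deliver 3→0 → N0(foll b7 [-])
[5] deliver 0→3 → N3(lead b7 [-])
[6] deliver 3→1 → N1(foll b7 [-])
[7] deliver 1→3 → ∅
[8] propose(3,'p') → ∅
[9] deliver 3→0 → N0(foll b7 [p])
[10] deliver 0→3 → ∅
[11] deliver 3→2 → N2(foll b7 [p])
[12] deliver 2→3 → N3(lead b7 [p])
[13] timeout(0) → N0(cand b8 [p])
[14] deliver 0→3 → N3(foll b8 [p])
[15] deliver 3→0 → ∅
[16] deliver 0→2 → N2(foll b8 [p])
[17] deliver 2→0 → N0(lead b8 [p])
[18] crash(1) → N1(✗foll b7 [-])
[19] deliver 3→1 → ∅
[20] propose(1,'x') → ∅
[21] deliver 1→3 → ∅

yes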